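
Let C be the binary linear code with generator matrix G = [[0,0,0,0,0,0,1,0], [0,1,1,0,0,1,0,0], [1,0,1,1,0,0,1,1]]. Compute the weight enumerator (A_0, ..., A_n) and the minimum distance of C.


Weight distribution: A_0 = 1, A_1 = 1, A_3 = 1, A_4 = 2, A_5 = 2, A_6 = 1. Minimum distance d = 1.

Enumerate all 2^3 = 8 messages m ∈ F_2^3.
For each, compute codeword c = mG in F_2^8, then tally its weight.
  m = 000 → c = 00000000, weight = 0.
  m = 100 → c = 00000010, weight = 1.
  m = 010 → c = 01100100, weight = 3.
  m = 110 → c = 01100110, weight = 4.
  m = 001 → c = 10110011, weight = 5.
  m = 101 → c = 10110001, weight = 4.
  m = 011 → c = 11010111, weight = 6.
  m = 111 → c = 11010101, weight = 5.
Tally weights:
  weight 0: 1 codewords.
  weight 1: 1 codewords.
  weight 3: 1 codewords.
  weight 4: 2 codewords.
  weight 5: 2 codewords.
  weight 6: 1 codewords.
Minimum distance d = smallest w > 0 with A_w > 0 = 1.
Sanity: Σ A_w = 8 = 2^3 = 8 ✓.


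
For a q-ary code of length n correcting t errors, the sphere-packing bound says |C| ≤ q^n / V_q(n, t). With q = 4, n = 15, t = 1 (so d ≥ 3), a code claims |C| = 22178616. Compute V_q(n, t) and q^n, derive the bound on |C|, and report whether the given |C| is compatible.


V_q(n, t) = 46, q^n = 1073741824, Hamming bound = 23342213, |C| = 22178616 ≤ bound (satisfied).

Step 1: Compute V_q(n, t) = Σ_{j=0}^1 C(n, j) (q−1)^j.
  j = 0: C(15,0)·(3)^0 = 1·1 = 1.
  j = 1: C(15,1)·(3)^1 = 15·3 = 45.
  V_q(n, t) = 1 + 45 = 46.
Step 2: q^n = 4^15 = 1073741824.
Step 3: Hamming bound ⌊q^n / V_q(n,t)⌋ = ⌊1073741824/46⌋ = 23342213.
Step 4: Compare |C| = 22178616 to 23342213: satisfied.
The claimed |C| lies below the Hamming bound.


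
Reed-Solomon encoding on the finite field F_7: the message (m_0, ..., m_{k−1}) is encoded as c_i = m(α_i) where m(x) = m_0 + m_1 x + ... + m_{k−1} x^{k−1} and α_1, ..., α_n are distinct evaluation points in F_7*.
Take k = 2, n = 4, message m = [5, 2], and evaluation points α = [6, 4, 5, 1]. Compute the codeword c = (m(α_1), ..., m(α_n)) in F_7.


c = [3, 6, 1, 0]

Message polynomial: m(x) = 5 + 2·x (mod 7).
For each evaluation point α_i, compute m(α_i) mod 7:
  α_1 = 6: Horner steps 2 → 3, so m(6) = 3.
  α_2 = 4: Horner steps 2 → 6, so m(4) = 6.
  α_3 = 5: Horner steps 2 → 1, so m(5) = 1.
  α_4 = 1: Horner steps 2 → 0, so m(1) = 0.
Codeword c = [3, 6, 1, 0] ∈ F_7^4.


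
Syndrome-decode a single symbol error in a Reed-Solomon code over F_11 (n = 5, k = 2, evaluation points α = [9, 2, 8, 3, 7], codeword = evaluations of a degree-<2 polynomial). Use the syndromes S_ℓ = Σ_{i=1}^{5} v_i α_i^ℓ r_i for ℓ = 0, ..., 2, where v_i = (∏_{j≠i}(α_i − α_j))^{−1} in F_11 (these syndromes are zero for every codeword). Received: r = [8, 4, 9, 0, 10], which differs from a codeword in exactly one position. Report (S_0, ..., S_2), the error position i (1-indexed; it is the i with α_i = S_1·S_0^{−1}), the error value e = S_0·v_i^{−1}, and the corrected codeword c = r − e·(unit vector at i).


S = (8, 2, 6), error at position 4, error magnitude e = 8, c = [8, 4, 9, 3, 10].

Step 1: column multipliers v_i = (∏_{j≠i}(α_i − α_j))^{−1} mod 11.
  i = 1 (α = 9): (9−2)(9−8)(9−3)(9−7) = 7·1·6·2 = 84 ≡ 7, so v_1 = 7^{−1} = 8 (mod 11).
  i = 2 (α = 2): (2−9)(2−8)(2−3)(2−7) = (−7)·(−6)·(−1)·(−5) = 210 ≡ 1, so v_2 = 1^{−1} = 1 (mod 11).
  i = 3 (α = 8): (8−9)(8−2)(8−3)(8−7) = (−1)·6·5·1 = −30 ≡ 3, so v_3 = 3^{−1} = 4 (mod 11).
  i = 4 (α = 3): (3−9)(3−2)(3−8)(3−7) = (−6)·1·(−5)·(−4) = −120 ≡ 1, so v_4 = 1^{−1} = 1 (mod 11).
  i = 5 (α = 7): (7−9)(7−2)(7−8)(7−3) = (−2)·5·(−1)·4 = 40 ≡ 7, so v_5 = 7^{−1} = 8 (mod 11).
  v = [8, 1, 4, 1, 8].
Step 2: syndromes of r = [8, 4, 9, 0, 10] (all sums mod 11).
  S_0 = Σ v_i r_i = 8·8 + 1·4 + 4·9 + 1·0 + 8·10 = 184 ≡ 8.
  S_1 = Σ v_i α_i r_i = 8·9·8 + 1·2·4 + 4·8·9 + 1·3·0 + 8·7·10 = 1432 ≡ 2.
  α_i^2 mod 11 = [4, 4, 9, 9, 5].
  S_2 = Σ v_i α_i^2 r_i = 8·4·8 + 1·4·4 + 4·9·9 + 1·9·0 + 8·5·10 = 996 ≡ 6.
  S = (8, 2, 6) ≠ 0, so r is not a codeword (an error is present).
Step 3: locate the error. For a single error e at position i, S_ℓ = v_i·e·α_i^ℓ, so α_err = S_1/S_0.
  S_0^{−1} = 8^{−1} = 7 (mod 11), so α_err = 2·7 = 14 ≡ 3 = α_4. Error position i = 4.
  Consistency check: S_2/S_1 = 6·6 = 36 ≡ 3 = α_err ✓ (single-error assumption holds).
Step 4: error magnitude e = S_0/v_4 = S_0·∏_{j≠4}(α_4 − α_j) = 8·1 = 8 ≡ 8 (mod 11).
Step 5: correct position 4: c_4 = r_4 − e = 0 − 8 ≡ 3 (mod 11). Hence c = [8, 4, 9, 3, 10].
  Check: interpolating c through the α_i gives m(x) = 6 + 10·x (degree < 2) with m(α_i) = c_i for every i, so c is indeed a codeword.


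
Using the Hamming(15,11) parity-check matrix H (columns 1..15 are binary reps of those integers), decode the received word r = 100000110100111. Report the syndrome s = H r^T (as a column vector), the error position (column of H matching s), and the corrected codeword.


s = (1, 0, 0, 0)^T, error position = 8, corrected codeword c = 100000100100111

Compute s = H r^T mod 2 one row at a time:
  s_1 = 1 + 0 + 1 + 0 + 0 + 1 + 1 + 1 = 5 ≡ 1 (mod 2).
  s_2 = 0 + 0 + 0 + 1 + 0 + 1 + 1 + 1 = 4 ≡ 0 (mod 2).
  s_3 = 0 + 0 + 0 + 1 + 1 + 0 + 1 + 1 = 4 ≡ 0 (mod 2).
  s_4 = 1 + 0 + 0 + 1 + 0 + 0 + 1 + 1 = 4 ≡ 0 (mod 2).
s = (1, 0, 0, 0)^T — this equals column 8 of H (binary 1000), so error is at position 8.
Correct: flip bit 8 of r = 100000110100111 to get c = 100000100100111.


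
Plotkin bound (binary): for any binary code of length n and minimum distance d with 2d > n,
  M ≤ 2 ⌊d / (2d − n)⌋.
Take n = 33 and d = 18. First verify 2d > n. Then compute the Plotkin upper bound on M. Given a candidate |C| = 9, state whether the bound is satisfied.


Plotkin bound M ≤ 12; given |C| = 9 ≤ bound (satisfied).

Check applicability: 2d = 36, n = 33.
2d − n = 3 > 0, so Plotkin applies.
Compute d/(2d−n) = 18/3 ≈ 6.0000.
⌊d/(2d−n)⌋ = 6.
Plotkin bound: M ≤ 2·6 = 12.
Given |C| = 9, check: satisfied.
This |C| is below the Plotkin bound.


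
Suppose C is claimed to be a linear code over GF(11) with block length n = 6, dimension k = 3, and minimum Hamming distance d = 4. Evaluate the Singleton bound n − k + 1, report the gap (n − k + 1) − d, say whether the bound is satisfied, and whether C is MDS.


Singleton RHS = n − k + 1 = 4, slack = 0, bound satisfied, MDS.

Singleton bound: d ≤ n − k + 1.
Here n = 6, k = 3, so n − k + 1 = 4.
Given d = 4, check d ≤ 4: YES.
Slack = (n − k + 1) − d = 0.
The code is MDS (slack = 0).
Description: the claimed parameters are [6, 3, 4]_11; such a code would be MDS (meets Singleton bound).


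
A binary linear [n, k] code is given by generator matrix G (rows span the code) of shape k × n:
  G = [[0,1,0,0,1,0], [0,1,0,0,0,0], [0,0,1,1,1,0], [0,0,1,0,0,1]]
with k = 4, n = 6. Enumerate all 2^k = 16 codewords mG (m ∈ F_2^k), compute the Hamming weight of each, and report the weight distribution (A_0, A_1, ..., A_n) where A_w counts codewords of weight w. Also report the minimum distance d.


Weight distribution: A_0 = 1, A_1 = 2, A_2 = 4, A_3 = 6, A_4 = 3. Minimum distance d = 1.

Enumerate all 2^4 = 16 messages m ∈ F_2^4.
For each, compute codeword c = mG in F_2^6, then tally its weight.
  m = 0000 → c = 000000, weight = 0.
  m = 1000 → c = 010010, weight = 2.
  m = 0100 → c = 010000, weight = 1.
  m = 1100 → c = 000010, weight = 1.
  m = 0010 → c = 001110, weight = 3.
  m = 1010 → c = 011100, weight = 3.
  m = 0110 → c = 011110, weight = 4.
  m = 1110 → c = 001100, weight = 2.
  m = 0001 → c = 001001, weight = 2.
  m = 1001 → c = 011011, weight = 4.
  m = 0101 → c = 011001, weight = 3.
  m = 1101 → c = 001011, weight = 3.
  m = 0011 → c = 000111, weight = 3.
  m = 1011 → c = 010101, weight = 3.
  m = 0111 → c = 010111, weight = 4.
  m = 1111 → c = 000101, weight = 2.
Tally weights:
  weight 0: 1 codewords.
  weight 1: 2 codewords.
  weight 2: 4 codewords.
  weight 3: 6 codewords.
  weight 4: 3 codewords.
Minimum distance d = smallest w > 0 with A_w > 0 = 1.
Sanity: Σ A_w = 16 = 2^4 = 16 ✓.


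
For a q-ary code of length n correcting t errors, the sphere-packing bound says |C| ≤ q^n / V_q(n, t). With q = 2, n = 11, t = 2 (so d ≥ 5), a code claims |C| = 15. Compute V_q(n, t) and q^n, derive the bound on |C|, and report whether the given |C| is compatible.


V_q(n, t) = 67, q^n = 2048, Hamming bound = 30, |C| = 15 ≤ bound (satisfied).

Step 1: Compute V_q(n, t) = Σ_{j=0}^2 C(n, j) (q−1)^j.
  j = 0: C(11,0)·(1)^0 = 1·1 = 1.
  j = 1: C(11,1)·(1)^1 = 11·1 = 11.
  j = 2: C(11,2)·(1)^2 = 55·1 = 55.
  V_q(n, t) = 1 + 11 + 55 = 67.
Step 2: q^n = 2^11 = 2048.
Step 3: Hamming bound ⌊q^n / V_q(n,t)⌋ = ⌊2048/67⌋ = 30.
Step 4: Compare |C| = 15 to 30: satisfied.
The claimed |C| lies below the Hamming bound.


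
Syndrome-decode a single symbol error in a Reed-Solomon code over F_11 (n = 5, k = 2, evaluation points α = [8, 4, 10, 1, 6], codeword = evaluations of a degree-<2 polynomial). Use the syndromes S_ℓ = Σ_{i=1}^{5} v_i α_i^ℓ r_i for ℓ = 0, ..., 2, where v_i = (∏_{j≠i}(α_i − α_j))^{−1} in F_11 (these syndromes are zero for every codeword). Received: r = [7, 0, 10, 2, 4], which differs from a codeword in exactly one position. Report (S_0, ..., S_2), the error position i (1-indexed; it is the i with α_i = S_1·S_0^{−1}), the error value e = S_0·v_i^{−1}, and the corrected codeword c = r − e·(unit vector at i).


S = (1, 4, 5), error at position 2, error magnitude e = 10, c = [7, 1, 10, 2, 4].

Step 1: column multipliers v_i = (∏_{j≠i}(α_i − α_j))^{−1} mod 11.
  i = 1 (α = 8): (8−4)(8−10)(8−1)(8−6) = 4·(−2)·7·2 = −112 ≡ 9, so v_1 = 9^{−1} = 5 (mod 11).
  i = 2 (α = 4): (4−8)(4−10)(4−1)(4−6) = (−4)·(−6)·3·(−2) = −144 ≡ 10, so v_2 = 10^{−1} = 10 (mod 11).
  i = 3 (α = 10): (10−8)(10−4)(10−1)(10−6) = 2·6·9·4 = 432 ≡ 3, so v_3 = 3^{−1} = 4 (mod 11).
  i = 4 (α = 1): (1−8)(1−4)(1−10)(1−6) = (−7)·(−3)·(−9)·(−5) = 945 ≡ 10, so v_4 = 10^{−1} = 10 (mod 11).
  i = 5 (α = 6): (6−8)(6−4)(6−10)(6−1) = (−2)·2·(−4)·5 = 80 ≡ 3, so v_5 = 3^{−1} = 4 (mod 11).
  v = [5, 10, 4, 10, 4].
Step 2: syndromes of r = [7, 0, 10, 2, 4] (all sums mod 11).
  S_0 = Σ v_i r_i = 5·7 + 10·0 + 4·10 + 10·2 + 4·4 = 111 ≡ 1.
  S_1 = Σ v_i α_i r_i = 5·8·7 + 10·4·0 + 4·10·10 + 10·1·2 + 4·6·4 = 796 ≡ 4.
  α_i^2 mod 11 = [9, 5, 1, 1, 3].
  S_2 = Σ v_i α_i^2 r_i = 5·9·7 + 10·5·0 + 4·1·10 + 10·1·2 + 4·3·4 = 423 ≡ 5.
  S = (1, 4, 5) ≠ 0, so r is not a codeword (an error is present).
Step 3: locate the error. For a single error e at position i, S_ℓ = v_i·e·α_i^ℓ, so α_err = S_1/S_0.
  S_0^{−1} = 1^{−1} = 1 (mod 11), so α_err = 4·1 = 4 ≡ 4 = α_2. Error position i = 2.
  Consistency check: S_2/S_1 = 5·3 = 15 ≡ 4 = α_err ✓ (single-error assumption holds).
Step 4: error magnitude e = S_0/v_2 = S_0·∏_{j≠2}(α_2 − α_j) = 1·10 = 10 ≡ 10 (mod 11).
Step 5: correct position 2: c_2 = r_2 − e = 0 − 10 ≡ 1 (mod 11). Hence c = [7, 1, 10, 2, 4].
  Check: interpolating c through the α_i gives m(x) = 6 + 7·x (degree < 2) with m(α_i) = c_i for every i, so c is indeed a codeword.


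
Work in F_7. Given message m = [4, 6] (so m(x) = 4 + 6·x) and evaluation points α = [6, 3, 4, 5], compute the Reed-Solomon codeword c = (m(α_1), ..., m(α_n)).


c = [5, 1, 0, 6]

Message polynomial: m(x) = 4 + 6·x (mod 7).
For each evaluation point α_i, compute m(α_i) mod 7:
  α_1 = 6: Horner steps 6 → 5, so m(6) = 5.
  α_2 = 3: Horner steps 6 → 1, so m(3) = 1.
  α_3 = 4: Horner steps 6 → 0, so m(4) = 0.
  α_4 = 5: Horner steps 6 → 6, so m(5) = 6.
Codeword c = [5, 1, 0, 6] ∈ F_7^4.


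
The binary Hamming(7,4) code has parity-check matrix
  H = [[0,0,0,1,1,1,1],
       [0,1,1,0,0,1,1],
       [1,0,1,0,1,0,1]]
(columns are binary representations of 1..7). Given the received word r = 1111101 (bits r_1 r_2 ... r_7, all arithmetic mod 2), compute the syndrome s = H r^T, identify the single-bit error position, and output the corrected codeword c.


s = (1, 1, 0)^T, error position = 6, corrected codeword c = 1111111

Compute s = H r^T mod 2 one row at a time:
  s_1 = 1 + 1 + 0 + 1 = 3 ≡ 1 (mod 2).
  s_2 = 1 + 1 + 0 + 1 = 3 ≡ 1 (mod 2).
  s_3 = 1 + 1 + 1 + 1 = 4 ≡ 0 (mod 2).
s = (1, 1, 0)^T — this equals column 6 of H (binary 110), so error is at position 6.
Correct: flip bit 6 of r = 1111101 to get c = 1111111.


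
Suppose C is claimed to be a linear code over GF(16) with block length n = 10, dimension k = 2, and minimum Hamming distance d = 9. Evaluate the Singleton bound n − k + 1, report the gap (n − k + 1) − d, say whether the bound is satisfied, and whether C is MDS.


Singleton RHS = n − k + 1 = 9, slack = 0, bound satisfied, MDS.

Singleton bound: d ≤ n − k + 1.
Here n = 10, k = 2, so n − k + 1 = 9.
Given d = 9, check d ≤ 9: YES.
Slack = (n − k + 1) − d = 0.
The code is MDS (slack = 0).
Description: the claimed parameters are [10, 2, 9]_16; such a code would be MDS (meets Singleton bound).


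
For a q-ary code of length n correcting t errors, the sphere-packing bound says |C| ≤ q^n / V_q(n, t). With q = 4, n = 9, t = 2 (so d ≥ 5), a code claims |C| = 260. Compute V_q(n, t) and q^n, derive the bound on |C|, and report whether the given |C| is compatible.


V_q(n, t) = 352, q^n = 262144, Hamming bound = 744, |C| = 260 ≤ bound (satisfied).

Step 1: Compute V_q(n, t) = Σ_{j=0}^2 C(n, j) (q−1)^j.
  j = 0: C(9,0)·(3)^0 = 1·1 = 1.
  j = 1: C(9,1)·(3)^1 = 9·3 = 27.
  j = 2: C(9,2)·(3)^2 = 36·9 = 324.
  V_q(n, t) = 1 + 27 + 324 = 352.
Step 2: q^n = 4^9 = 262144.
Step 3: Hamming bound ⌊q^n / V_q(n,t)⌋ = ⌊262144/352⌋ = 744.
Step 4: Compare |C| = 260 to 744: satisfied.
The claimed |C| lies below the Hamming bound.


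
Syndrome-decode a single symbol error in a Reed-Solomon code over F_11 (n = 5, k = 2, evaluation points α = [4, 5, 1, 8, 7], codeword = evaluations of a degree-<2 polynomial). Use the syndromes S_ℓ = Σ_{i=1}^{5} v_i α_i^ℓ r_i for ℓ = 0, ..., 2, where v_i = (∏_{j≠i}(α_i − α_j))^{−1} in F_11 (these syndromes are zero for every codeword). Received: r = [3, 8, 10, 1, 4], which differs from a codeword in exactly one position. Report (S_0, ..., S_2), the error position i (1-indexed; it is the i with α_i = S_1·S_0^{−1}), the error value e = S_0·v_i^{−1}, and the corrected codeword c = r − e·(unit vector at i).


S = (1, 7, 5), error at position 5, error magnitude e = 8, c = [3, 8, 10, 1, 7].

Step 1: column multipliers v_i = (∏_{j≠i}(α_i − α_j))^{−1} mod 11.
  i = 1 (α = 4): (4−5)(4−1)(4−8)(4−7) = (−1)·3·(−4)·(−3) = −36 ≡ 8, so v_1 = 8^{−1} = 7 (mod 11).
  i = 2 (α = 5): (5−4)(5−1)(5−8)(5−7) = 1·4·(−3)·(−2) = 24 ≡ 2, so v_2 = 2^{−1} = 6 (mod 11).
  i = 3 (α = 1): (1−4)(1−5)(1−8)(1−7) = (−3)·(−4)·(−7)·(−6) = 504 ≡ 9, so v_3 = 9^{−1} = 5 (mod 11).
  i = 4 (α = 8): (8−4)(8−5)(8−1)(8−7) = 4·3·7·1 = 84 ≡ 7, so v_4 = 7^{−1} = 8 (mod 11).
  i = 5 (α = 7): (7−4)(7−5)(7−1)(7−8) = 3·2·6·(−1) = −36 ≡ 8, so v_5 = 8^{−1} = 7 (mod 11).
  v = [7, 6, 5, 8, 7].
Step 2: syndromes of r = [3, 8, 10, 1, 4] (all sums mod 11).
  S_0 = Σ v_i r_i = 7·3 + 6·8 + 5·10 + 8·1 + 7·4 = 155 ≡ 1.
  S_1 = Σ v_i α_i r_i = 7·4·3 + 6·5·8 + 5·1·10 + 8·8·1 + 7·7·4 = 634 ≡ 7.
  α_i^2 mod 11 = [5, 3, 1, 9, 5].
  S_2 = Σ v_i α_i^2 r_i = 7·5·3 + 6·3·8 + 5·1·10 + 8·9·1 + 7·5·4 = 511 ≡ 5.
  S = (1, 7, 5) ≠ 0, so r is not a codeword (an error is present).
Step 3: locate the error. For a single error e at position i, S_ℓ = v_i·e·α_i^ℓ, so α_err = S_1/S_0.
  S_0^{−1} = 1^{−1} = 1 (mod 11), so α_err = 7·1 = 7 ≡ 7 = α_5. Error position i = 5.
  Consistency check: S_2/S_1 = 5·8 = 40 ≡ 7 = α_err ✓ (single-error assumption holds).
Step 4: error magnitude e = S_0/v_5 = S_0·∏_{j≠5}(α_5 − α_j) = 1·8 = 8 ≡ 8 (mod 11).
Step 5: correct position 5: c_5 = r_5 − e = 4 − 8 ≡ 7 (mod 11). Hence c = [3, 8, 10, 1, 7].
  Check: interpolating c through the α_i gives m(x) = 5 + 5·x (degree < 2) with m(α_i) = c_i for every i, so c is indeed a codeword.


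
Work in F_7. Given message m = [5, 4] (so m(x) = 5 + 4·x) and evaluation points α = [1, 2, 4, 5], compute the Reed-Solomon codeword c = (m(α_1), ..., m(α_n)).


c = [2, 6, 0, 4]

Message polynomial: m(x) = 5 + 4·x (mod 7).
For each evaluation point α_i, compute m(α_i) mod 7:
  α_1 = 1: Horner steps 4 → 2, so m(1) = 2.
  α_2 = 2: Horner steps 4 → 6, so m(2) = 6.
  α_3 = 4: Horner steps 4 → 0, so m(4) = 0.
  α_4 = 5: Horner steps 4 → 4, so m(5) = 4.
Codeword c = [2, 6, 0, 4] ∈ F_7^4.


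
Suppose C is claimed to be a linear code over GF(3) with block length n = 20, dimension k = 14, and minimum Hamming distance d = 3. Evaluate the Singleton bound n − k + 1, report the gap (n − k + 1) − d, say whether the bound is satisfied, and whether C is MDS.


Singleton RHS = n − k + 1 = 7, slack = 4, bound satisfied, not MDS.

Singleton bound: d ≤ n − k + 1.
Here n = 20, k = 14, so n − k + 1 = 7.
Given d = 3, check d ≤ 7: YES.
Slack = (n − k + 1) − d = 4.
The code is NOT MDS (slack = 4 > 0).
Description: the claimed parameters are [20, 14, 3]_3; such a code would be non-MDS.


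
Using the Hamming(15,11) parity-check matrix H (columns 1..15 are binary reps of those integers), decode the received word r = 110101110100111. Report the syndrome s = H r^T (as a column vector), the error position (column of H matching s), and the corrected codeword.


s = (1, 0, 0, 0)^T, error position = 8, corrected codeword c = 110101100100111

Compute s = H r^T mod 2 one row at a time:
  s_1 = 1 + 0 + 1 + 0 + 0 + 1 + 1 + 1 = 5 ≡ 1 (mod 2).
  s_2 = 1 + 0 + 1 + 1 + 0 + 1 + 1 + 1 = 6 ≡ 0 (mod 2).
  s_3 = 1 + 0 + 1 + 1 + 1 + 0 + 1 + 1 = 6 ≡ 0 (mod 2).
  s_4 = 1 + 0 + 0 + 1 + 0 + 0 + 1 + 1 = 4 ≡ 0 (mod 2).
s = (1, 0, 0, 0)^T — this equals column 8 of H (binary 1000), so error is at position 8.
Correct: flip bit 8 of r = 110101110100111 to get c = 110101100100111.


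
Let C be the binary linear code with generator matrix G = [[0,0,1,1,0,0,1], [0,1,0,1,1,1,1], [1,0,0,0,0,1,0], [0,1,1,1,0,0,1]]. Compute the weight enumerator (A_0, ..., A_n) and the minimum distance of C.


Weight distribution: A_0 = 1, A_1 = 1, A_2 = 1, A_3 = 4, A_4 = 5, A_5 = 3, A_6 = 1. Minimum distance d = 1.

Enumerate all 2^4 = 16 messages m ∈ F_2^4.
For each, compute codeword c = mG in F_2^7, then tally its weight.
  m = 0000 → c = 0000000, weight = 0.
  m = 1000 → c = 0011001, weight = 3.
  m = 0100 → c = 0101111, weight = 5.
  m = 1100 → c = 0110110, weight = 4.
  m = 0010 → c = 1000010, weight = 2.
  m = 1010 → c = 1011011, weight = 5.
  m = 0110 → c = 1101101, weight = 5.
  m = 1110 → c = 1110100, weight = 4.
  m = 0001 → c = 0111001, weight = 4.
  m = 1001 → c = 0100000, weight = 1.
  m = 0101 → c = 0010110, weight = 3.
  m = 1101 → c = 0001111, weight = 4.
  m = 0011 → c = 1111011, weight = 6.
  m = 1011 → c = 1100010, weight = 3.
  m = 0111 → c = 1010100, weight = 3.
  m = 1111 → c = 1001101, weight = 4.
Tally weights:
  weight 0: 1 codewords.
  weight 1: 1 codewords.
  weight 2: 1 codewords.
  weight 3: 4 codewords.
  weight 4: 5 codewords.
  weight 5: 3 codewords.
  weight 6: 1 codewords.
Minimum distance d = smallest w > 0 with A_w > 0 = 1.
Sanity: Σ A_w = 16 = 2^4 = 16 ✓.


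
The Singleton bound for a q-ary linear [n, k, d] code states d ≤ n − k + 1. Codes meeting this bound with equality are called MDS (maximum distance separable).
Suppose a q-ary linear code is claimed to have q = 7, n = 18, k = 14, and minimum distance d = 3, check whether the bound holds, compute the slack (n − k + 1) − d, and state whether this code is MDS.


Singleton RHS = n − k + 1 = 5, slack = 2, bound satisfied, not MDS.

Singleton bound: d ≤ n − k + 1.
Here n = 18, k = 14, so n − k + 1 = 5.
Given d = 3, check d ≤ 5: YES.
Slack = (n − k + 1) − d = 2.
The code is NOT MDS (slack = 2 > 0).
Description: the claimed parameters are [18, 14, 3]_7; such a code would be non-MDS.


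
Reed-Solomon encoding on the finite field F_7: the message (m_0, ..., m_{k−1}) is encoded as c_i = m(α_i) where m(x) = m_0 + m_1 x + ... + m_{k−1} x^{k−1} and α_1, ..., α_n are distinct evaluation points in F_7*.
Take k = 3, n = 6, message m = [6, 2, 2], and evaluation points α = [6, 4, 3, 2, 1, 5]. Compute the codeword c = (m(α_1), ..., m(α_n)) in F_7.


c = [6, 4, 2, 4, 3, 3]

Message polynomial: m(x) = 6 + 2·x + 2·x^2 (mod 7).
For each evaluation point α_i, compute m(α_i) mod 7:
  α_1 = 6: Horner steps 2 → 0 → 6, so m(6) = 6.
  α_2 = 4: Horner steps 2 → 3 → 4, so m(4) = 4.
  α_3 = 3: Horner steps 2 → 1 → 2, so m(3) = 2.
  α_4 = 2: Horner steps 2 → 6 → 4, so m(2) = 4.
  α_5 = 1: Horner steps 2 → 4 → 3, so m(1) = 3.
  α_6 = 5: Horner steps 2 → 5 → 3, so m(5) = 3.
Codeword c = [6, 4, 2, 4, 3, 3] ∈ F_7^6.


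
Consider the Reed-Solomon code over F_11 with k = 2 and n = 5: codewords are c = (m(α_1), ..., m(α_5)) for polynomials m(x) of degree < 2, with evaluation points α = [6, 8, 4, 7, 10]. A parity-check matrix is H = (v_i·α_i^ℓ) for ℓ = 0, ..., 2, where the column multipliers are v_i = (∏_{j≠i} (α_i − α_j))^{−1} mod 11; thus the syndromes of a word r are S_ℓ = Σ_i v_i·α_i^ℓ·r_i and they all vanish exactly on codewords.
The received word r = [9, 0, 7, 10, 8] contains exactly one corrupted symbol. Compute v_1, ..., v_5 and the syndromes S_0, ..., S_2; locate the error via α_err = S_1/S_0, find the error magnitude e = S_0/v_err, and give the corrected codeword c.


S = (6, 5, 6), error at position 5, error magnitude e = 6, c = [9, 0, 7, 10, 2].

Step 1: column multipliers v_i = (∏_{j≠i}(α_i − α_j))^{−1} mod 11.
  i = 1 (α = 6): (6−8)(6−4)(6−7)(6−10) = (−2)·2·(−1)·(−4) = −16 ≡ 6, so v_1 = 6^{−1} = 2 (mod 11).
  i = 2 (α = 8): (8−6)(8−4)(8−7)(8−10) = 2·4·1·(−2) = −16 ≡ 6, so v_2 = 6^{−1} = 2 (mod 11).
  i = 3 (α = 4): (4−6)(4−8)(4−7)(4−10) = (−2)·(−4)·(−3)·(−6) = 144 ≡ 1, so v_3 = 1^{−1} = 1 (mod 11).
  i = 4 (α = 7): (7−6)(7−8)(7−4)(7−10) = 1·(−1)·3·(−3) = 9 ≡ 9, so v_4 = 9^{−1} = 5 (mod 11).
  i = 5 (α = 10): (10−6)(10−8)(10−4)(10−7) = 4·2·6·3 = 144 ≡ 1, so v_5 = 1^{−1} = 1 (mod 11).
  v = [2, 2, 1, 5, 1].
Step 2: syndromes of r = [9, 0, 7, 10, 8] (all sums mod 11).
  S_0 = Σ v_i r_i = 2·9 + 2·0 + 1·7 + 5·10 + 1·8 = 83 ≡ 6.
  S_1 = Σ v_i α_i r_i = 2·6·9 + 2·8·0 + 1·4·7 + 5·7·10 + 1·10·8 = 566 ≡ 5.
  α_i^2 mod 11 = [3, 9, 5, 5, 1].
  S_2 = Σ v_i α_i^2 r_i = 2·3·9 + 2·9·0 + 1·5·7 + 5·5·10 + 1·1·8 = 347 ≡ 6.
  S = (6, 5, 6) ≠ 0, so r is not a codeword (an error is present).
Step 3: locate the error. For a single error e at position i, S_ℓ = v_i·e·α_i^ℓ, so α_err = S_1/S_0.
  S_0^{−1} = 6^{−1} = 2 (mod 11), so α_err = 5·2 = 10 ≡ 10 = α_5. Error position i = 5.
  Consistency check: S_2/S_1 = 6·9 = 54 ≡ 10 = α_err ✓ (single-error assumption holds).
Step 4: error magnitude e = S_0/v_5 = S_0·∏_{j≠5}(α_5 − α_j) = 6·1 = 6 ≡ 6 (mod 11).
Step 5: correct position 5: c_5 = r_5 − e = 8 − 6 ≡ 2 (mod 11). Hence c = [9, 0, 7, 10, 2].
  Check: interpolating c through the α_i gives m(x) = 3 + 1·x (degree < 2) with m(α_i) = c_i for every i, so c is indeed a codeword.


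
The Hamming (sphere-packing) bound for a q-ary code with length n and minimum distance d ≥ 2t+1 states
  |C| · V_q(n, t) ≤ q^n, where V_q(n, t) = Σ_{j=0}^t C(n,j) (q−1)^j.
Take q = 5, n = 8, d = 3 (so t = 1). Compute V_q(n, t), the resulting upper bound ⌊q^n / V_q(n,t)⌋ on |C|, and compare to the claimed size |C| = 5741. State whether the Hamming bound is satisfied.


V_q(n, t) = 33, q^n = 390625, Hamming bound = 11837, |C| = 5741 ≤ bound (satisfied).

Step 1: Compute V_q(n, t) = Σ_{j=0}^1 C(n, j) (q−1)^j.
  j = 0: C(8,0)·(4)^0 = 1·1 = 1.
  j = 1: C(8,1)·(4)^1 = 8·4 = 32.
  V_q(n, t) = 1 + 32 = 33.
Step 2: q^n = 5^8 = 390625.
Step 3: Hamming bound ⌊q^n / V_q(n,t)⌋ = ⌊390625/33⌋ = 11837.
Step 4: Compare |C| = 5741 to 11837: satisfied.
The claimed |C| lies below the Hamming bound.


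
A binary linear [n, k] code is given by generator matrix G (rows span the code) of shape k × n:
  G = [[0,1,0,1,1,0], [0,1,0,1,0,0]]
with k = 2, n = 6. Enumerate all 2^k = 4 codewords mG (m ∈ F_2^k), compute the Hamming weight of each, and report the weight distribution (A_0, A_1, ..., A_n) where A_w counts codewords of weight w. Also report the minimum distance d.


Weight distribution: A_0 = 1, A_1 = 1, A_2 = 1, A_3 = 1. Minimum distance d = 1.

Enumerate all 2^2 = 4 messages m ∈ F_2^2.
For each, compute codeword c = mG in F_2^6, then tally its weight.
  m = 00 → c = 000000, weight = 0.
  m = 10 → c = 010110, weight = 3.
  m = 01 → c = 010100, weight = 2.
  m = 11 → c = 000010, weight = 1.
Tally weights:
  weight 0: 1 codewords.
  weight 1: 1 codewords.
  weight 2: 1 codewords.
  weight 3: 1 codewords.
Minimum distance d = smallest w > 0 with A_w > 0 = 1.
Sanity: Σ A_w = 4 = 2^2 = 4 ✓.


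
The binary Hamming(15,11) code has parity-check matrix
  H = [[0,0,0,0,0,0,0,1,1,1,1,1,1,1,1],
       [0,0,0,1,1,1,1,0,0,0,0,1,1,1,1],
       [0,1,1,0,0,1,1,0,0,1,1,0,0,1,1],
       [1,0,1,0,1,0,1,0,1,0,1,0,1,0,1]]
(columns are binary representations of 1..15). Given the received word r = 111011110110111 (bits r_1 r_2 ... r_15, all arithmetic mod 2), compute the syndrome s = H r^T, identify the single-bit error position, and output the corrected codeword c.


s = (0, 0, 0, 1)^T, error position = 1, corrected codeword c = 011011110110111

Compute s = H r^T mod 2 one row at a time:
  s_1 = 1 + 0 + 1 + 1 + 0 + 1 + 1 + 1 = 6 ≡ 0 (mod 2).
  s_2 = 0 + 1 + 1 + 1 + 0 + 1 + 1 + 1 = 6 ≡ 0 (mod 2).
  s_3 = 1 + 1 + 1 + 1 + 1 + 1 + 1 + 1 = 8 ≡ 0 (mod 2).
  s_4 = 1 + 1 + 1 + 1 + 0 + 1 + 1 + 1 = 7 ≡ 1 (mod 2).
s = (0, 0, 0, 1)^T — this equals column 1 of H (binary 0001), so error is at position 1.
Correct: flip bit 1 of r = 111011110110111 to get c = 011011110110111.


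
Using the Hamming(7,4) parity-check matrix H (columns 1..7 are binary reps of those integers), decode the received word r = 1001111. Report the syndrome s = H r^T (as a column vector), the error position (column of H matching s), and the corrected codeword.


s = (0, 0, 1)^T, error position = 1, corrected codeword c = 0001111

Compute s = H r^T mod 2 one row at a time:
  s_1 = 1 + 1 + 1 + 1 = 4 ≡ 0 (mod 2).
  s_2 = 0 + 0 + 1 + 1 = 2 ≡ 0 (mod 2).
  s_3 = 1 + 0 + 1 + 1 = 3 ≡ 1 (mod 2).
s = (0, 0, 1)^T — this equals column 1 of H (binary 001), so error is at position 1.
Correct: flip bit 1 of r = 1001111 to get c = 0001111.


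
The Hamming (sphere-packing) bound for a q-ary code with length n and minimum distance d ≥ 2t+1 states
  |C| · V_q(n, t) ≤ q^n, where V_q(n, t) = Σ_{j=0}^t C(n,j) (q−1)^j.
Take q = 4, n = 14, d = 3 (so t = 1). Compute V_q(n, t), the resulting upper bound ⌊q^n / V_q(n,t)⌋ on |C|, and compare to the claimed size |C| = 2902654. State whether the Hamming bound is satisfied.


V_q(n, t) = 43, q^n = 268435456, Hamming bound = 6242685, |C| = 2902654 ≤ bound (satisfied).

Step 1: Compute V_q(n, t) = Σ_{j=0}^1 C(n, j) (q−1)^j.
  j = 0: C(14,0)·(3)^0 = 1·1 = 1.
  j = 1: C(14,1)·(3)^1 = 14·3 = 42.
  V_q(n, t) = 1 + 42 = 43.
Step 2: q^n = 4^14 = 268435456.
Step 3: Hamming bound ⌊q^n / V_q(n,t)⌋ = ⌊268435456/43⌋ = 6242685.
Step 4: Compare |C| = 2902654 to 6242685: satisfied.
The claimed |C| lies below the Hamming bound.


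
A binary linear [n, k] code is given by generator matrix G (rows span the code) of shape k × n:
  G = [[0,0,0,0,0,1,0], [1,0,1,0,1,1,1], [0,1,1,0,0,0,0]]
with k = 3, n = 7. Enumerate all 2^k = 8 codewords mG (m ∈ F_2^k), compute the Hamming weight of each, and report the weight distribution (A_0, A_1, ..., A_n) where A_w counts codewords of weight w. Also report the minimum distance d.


Weight distribution: A_0 = 1, A_1 = 1, A_2 = 1, A_3 = 1, A_4 = 2, A_5 = 2. Minimum distance d = 1.

Enumerate all 2^3 = 8 messages m ∈ F_2^3.
For each, compute codeword c = mG in F_2^7, then tally its weight.
  m = 000 → c = 0000000, weight = 0.
  m = 100 → c = 0000010, weight = 1.
  m = 010 → c = 1010111, weight = 5.
  m = 110 → c = 1010101, weight = 4.
  m = 001 → c = 0110000, weight = 2.
  m = 101 → c = 0110010, weight = 3.
  m = 011 → c = 1100111, weight = 5.
  m = 111 → c = 1100101, weight = 4.
Tally weights:
  weight 0: 1 codewords.
  weight 1: 1 codewords.
  weight 2: 1 codewords.
  weight 3: 1 codewords.
  weight 4: 2 codewords.
  weight 5: 2 codewords.
Minimum distance d = smallest w > 0 with A_w > 0 = 1.
Sanity: Σ A_w = 8 = 2^3 = 8 ✓.


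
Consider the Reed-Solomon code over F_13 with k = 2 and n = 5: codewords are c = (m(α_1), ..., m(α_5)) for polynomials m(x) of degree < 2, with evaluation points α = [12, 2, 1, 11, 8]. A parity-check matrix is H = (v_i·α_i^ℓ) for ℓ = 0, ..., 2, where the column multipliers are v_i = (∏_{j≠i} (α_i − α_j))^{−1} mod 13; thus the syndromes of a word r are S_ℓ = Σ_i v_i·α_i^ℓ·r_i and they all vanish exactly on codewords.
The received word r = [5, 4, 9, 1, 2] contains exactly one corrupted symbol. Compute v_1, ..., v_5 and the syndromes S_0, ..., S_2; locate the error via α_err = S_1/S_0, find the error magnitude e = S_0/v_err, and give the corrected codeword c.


S = (3, 3, 3), error at position 3, error magnitude e = 9, c = [5, 4, 0, 1, 2].

Step 1: column multipliers v_i = (∏_{j≠i}(α_i − α_j))^{−1} mod 13.
  i = 1 (α = 12): (12−2)(12−1)(12−11)(12−8) = 10·11·1·4 = 440 ≡ 11, so v_1 = 11^{−1} = 6 (mod 13).
  i = 2 (α = 2): (2−12)(2−1)(2−11)(2−8) = (−10)·1·(−9)·(−6) = −540 ≡ 6, so v_2 = 6^{−1} = 11 (mod 13).
  i = 3 (α = 1): (1−12)(1−2)(1−11)(1−8) = (−11)·(−1)·(−10)·(−7) = 770 ≡ 3, so v_3 = 3^{−1} = 9 (mod 13).
  i = 4 (α = 11): (11−12)(11−2)(11−1)(11−8) = (−1)·9·10·3 = −270 ≡ 3, so v_4 = 3^{−1} = 9 (mod 13).
  i = 5 (α = 8): (8−12)(8−2)(8−1)(8−11) = (−4)·6·7·(−3) = 504 ≡ 10, so v_5 = 10^{−1} = 4 (mod 13).
  v = [6, 11, 9, 9, 4].
Step 2: syndromes of r = [5, 4, 9, 1, 2] (all sums mod 13).
  S_0 = Σ v_i r_i = 6·5 + 11·4 + 9·9 + 9·1 + 4·2 = 172 ≡ 3.
  S_1 = Σ v_i α_i r_i = 6·12·5 + 11·2·4 + 9·1·9 + 9·11·1 + 4·8·2 = 692 ≡ 3.
  α_i^2 mod 13 = [1, 4, 1, 4, 12].
  S_2 = Σ v_i α_i^2 r_i = 6·1·5 + 11·4·4 + 9·1·9 + 9·4·1 + 4·12·2 = 419 ≡ 3.
  S = (3, 3, 3) ≠ 0, so r is not a codeword (an error is present).
Step 3: locate the error. For a single error e at position i, S_ℓ = v_i·e·α_i^ℓ, so α_err = S_1/S_0.
  S_0^{−1} = 3^{−1} = 9 (mod 13), so α_err = 3·9 = 27 ≡ 1 = α_3. Error position i = 3.
  Consistency check: S_2/S_1 = 3·9 = 27 ≡ 1 = α_err ✓ (single-error assumption holds).
Step 4: error magnitude e = S_0/v_3 = S_0·∏_{j≠3}(α_3 − α_j) = 3·3 = 9 ≡ 9 (mod 13).
Step 5: correct position 3: c_3 = r_3 − e = 9 − 9 ≡ 0 (mod 13). Hence c = [5, 4, 0, 1, 2].
  Check: interpolating c through the α_i gives m(x) = 9 + 4·x (degree < 2) with m(α_i) = c_i for every i, so c is indeed a codeword.


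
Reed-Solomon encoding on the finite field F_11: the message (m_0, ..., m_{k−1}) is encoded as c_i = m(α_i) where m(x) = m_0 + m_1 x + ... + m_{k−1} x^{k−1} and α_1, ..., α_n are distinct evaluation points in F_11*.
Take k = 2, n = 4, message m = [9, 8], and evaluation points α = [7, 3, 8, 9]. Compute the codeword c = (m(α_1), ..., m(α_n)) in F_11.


c = [10, 0, 7, 4]

Message polynomial: m(x) = 9 + 8·x (mod 11).
For each evaluation point α_i, compute m(α_i) mod 11:
  α_1 = 7: Horner steps 8 → 10, so m(7) = 10.
  α_2 = 3: Horner steps 8 → 0, so m(3) = 0.
  α_3 = 8: Horner steps 8 → 7, so m(8) = 7.
  α_4 = 9: Horner steps 8 → 4, so m(9) = 4.
Codeword c = [10, 0, 7, 4] ∈ F_11^4.


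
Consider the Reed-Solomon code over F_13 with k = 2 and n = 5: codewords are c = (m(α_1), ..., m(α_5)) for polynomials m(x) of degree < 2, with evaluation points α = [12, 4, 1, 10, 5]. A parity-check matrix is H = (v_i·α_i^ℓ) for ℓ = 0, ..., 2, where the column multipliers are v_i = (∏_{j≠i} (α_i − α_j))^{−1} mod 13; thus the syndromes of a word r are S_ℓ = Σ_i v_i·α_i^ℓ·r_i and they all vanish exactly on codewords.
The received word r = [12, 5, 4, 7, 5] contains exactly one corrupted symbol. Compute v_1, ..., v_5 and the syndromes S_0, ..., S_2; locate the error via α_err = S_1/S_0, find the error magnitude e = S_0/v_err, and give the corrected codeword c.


S = (3, 2, 10), error at position 5, error magnitude e = 4, c = [12, 5, 4, 7, 1].

Step 1: column multipliers v_i = (∏_{j≠i}(α_i − α_j))^{−1} mod 13.
  i = 1 (α = 12): (12−4)(12−1)(12−10)(12−5) = 8·11·2·7 = 1232 ≡ 10, so v_1 = 10^{−1} = 4 (mod 13).
  i = 2 (α = 4): (4−12)(4−1)(4−10)(4−5) = (−8)·3·(−6)·(−1) = −144 ≡ 12, so v_2 = 12^{−1} = 12 (mod 13).
  i = 3 (α = 1): (1−12)(1−4)(1−10)(1−5) = (−11)·(−3)·(−9)·(−4) = 1188 ≡ 5, so v_3 = 5^{−1} = 8 (mod 13).
  i = 4 (α = 10): (10−12)(10−4)(10−1)(10−5) = (−2)·6·9·5 = −540 ≡ 6, so v_4 = 6^{−1} = 11 (mod 13).
  i = 5 (α = 5): (5−12)(5−4)(5−1)(5−10) = (−7)·1·4·(−5) = 140 ≡ 10, so v_5 = 10^{−1} = 4 (mod 13).
  v = [4, 12, 8, 11, 4].
Step 2: syndromes of r = [12, 5, 4, 7, 5] (all sums mod 13).
  S_0 = Σ v_i r_i = 4·12 + 12·5 + 8·4 + 11·7 + 4·5 = 237 ≡ 3.
  S_1 = Σ v_i α_i r_i = 4·12·12 + 12·4·5 + 8·1·4 + 11·10·7 + 4·5·5 = 1718 ≡ 2.
  α_i^2 mod 13 = [1, 3, 1, 9, 12].
  S_2 = Σ v_i α_i^2 r_i = 4·1·12 + 12·3·5 + 8·1·4 + 11·9·7 + 4·12·5 = 1193 ≡ 10.
  S = (3, 2, 10) ≠ 0, so r is not a codeword (an error is present).
Step 3: locate the error. For a single error e at position i, S_ℓ = v_i·e·α_i^ℓ, so α_err = S_1/S_0.
  S_0^{−1} = 3^{−1} = 9 (mod 13), so α_err = 2·9 = 18 ≡ 5 = α_5. Error position i = 5.
  Consistency check: S_2/S_1 = 10·7 = 70 ≡ 5 = α_err ✓ (single-error assumption holds).
Step 4: error magnitude e = S_0/v_5 = S_0·∏_{j≠5}(α_5 − α_j) = 3·10 = 30 ≡ 4 (mod 13).
Step 5: correct position 5: c_5 = r_5 − e = 5 − 4 ≡ 1 (mod 13). Hence c = [12, 5, 4, 7, 1].
  Check: interpolating c through the α_i gives m(x) = 8 + 9·x (degree < 2) with m(α_i) = c_i for every i, so c is indeed a codeword.


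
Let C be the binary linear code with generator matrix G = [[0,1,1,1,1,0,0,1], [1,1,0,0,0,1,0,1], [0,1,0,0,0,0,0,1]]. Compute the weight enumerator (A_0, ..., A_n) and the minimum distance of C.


Weight distribution: A_0 = 1, A_2 = 2, A_3 = 1, A_4 = 1, A_5 = 2, A_7 = 1. Minimum distance d = 2.

Enumerate all 2^3 = 8 messages m ∈ F_2^3.
For each, compute codeword c = mG in F_2^8, then tally its weight.
  m = 000 → c = 00000000, weight = 0.
  m = 100 → c = 01111001, weight = 5.
  m = 010 → c = 11000101, weight = 4.
  m = 110 → c = 10111100, weight = 5.
  m = 001 → c = 01000001, weight = 2.
  m = 101 → c = 00111000, weight = 3.
  m = 011 → c = 10000100, weight = 2.
  m = 111 → c = 11111101, weight = 7.
Tally weights:
  weight 0: 1 codewords.
  weight 2: 2 codewords.
  weight 3: 1 codewords.
  weight 4: 1 codewords.
  weight 5: 2 codewords.
  weight 7: 1 codewords.
Minimum distance d = smallest w > 0 with A_w > 0 = 2.
Sanity: Σ A_w = 8 = 2^3 = 8 ✓.


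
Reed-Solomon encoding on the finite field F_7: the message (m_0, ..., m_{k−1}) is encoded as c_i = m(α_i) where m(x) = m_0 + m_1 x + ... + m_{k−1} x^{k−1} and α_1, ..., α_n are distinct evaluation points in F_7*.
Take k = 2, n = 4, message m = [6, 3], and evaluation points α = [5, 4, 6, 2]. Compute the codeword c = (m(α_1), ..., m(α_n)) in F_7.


c = [0, 4, 3, 5]

Message polynomial: m(x) = 6 + 3·x (mod 7).
For each evaluation point α_i, compute m(α_i) mod 7:
  α_1 = 5: Horner steps 3 → 0, so m(5) = 0.
  α_2 = 4: Horner steps 3 → 4, so m(4) = 4.
  α_3 = 6: Horner steps 3 → 3, so m(6) = 3.
  α_4 = 2: Horner steps 3 → 5, so m(2) = 5.
Codeword c = [0, 4, 3, 5] ∈ F_7^4.


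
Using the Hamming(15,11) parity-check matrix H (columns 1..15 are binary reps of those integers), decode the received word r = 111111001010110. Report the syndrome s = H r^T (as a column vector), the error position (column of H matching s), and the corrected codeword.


s = (0, 1, 1, 0)^T, error position = 6, corrected codeword c = 111110001010110

Compute s = H r^T mod 2 one row at a time:
  s_1 = 0 + 1 + 0 + 1 + 0 + 1 + 1 + 0 = 4 ≡ 0 (mod 2).
  s_2 = 1 + 1 + 1 + 0 + 0 + 1 + 1 + 0 = 5 ≡ 1 (mod 2).
  s_3 = 1 + 1 + 1 + 0 + 0 + 1 + 1 + 0 = 5 ≡ 1 (mod 2).
  s_4 = 1 + 1 + 1 + 0 + 1 + 1 + 1 + 0 = 6 ≡ 0 (mod 2).
s = (0, 1, 1, 0)^T — this equals column 6 of H (binary 0110), so error is at position 6.
Correct: flip bit 6 of r = 111111001010110 to get c = 111110001010110.


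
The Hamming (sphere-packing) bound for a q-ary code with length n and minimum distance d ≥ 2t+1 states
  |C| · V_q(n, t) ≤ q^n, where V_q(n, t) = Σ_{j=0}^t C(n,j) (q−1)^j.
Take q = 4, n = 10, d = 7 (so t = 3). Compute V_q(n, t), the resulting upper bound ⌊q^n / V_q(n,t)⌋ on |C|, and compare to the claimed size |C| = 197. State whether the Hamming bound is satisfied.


V_q(n, t) = 3676, q^n = 1048576, Hamming bound = 285, |C| = 197 ≤ bound (satisfied).

Step 1: Compute V_q(n, t) = Σ_{j=0}^3 C(n, j) (q−1)^j.
  j = 0: C(10,0)·(3)^0 = 1·1 = 1.
  j = 1: C(10,1)·(3)^1 = 10·3 = 30.
  j = 2: C(10,2)·(3)^2 = 45·9 = 405.
  j = 3: C(10,3)·(3)^3 = 120·27 = 3240.
  V_q(n, t) = 1 + 30 + 405 + 3240 = 3676.
Step 2: q^n = 4^10 = 1048576.
Step 3: Hamming bound ⌊q^n / V_q(n,t)⌋ = ⌊1048576/3676⌋ = 285.
Step 4: Compare |C| = 197 to 285: satisfied.
The claimed |C| lies below the Hamming bound.


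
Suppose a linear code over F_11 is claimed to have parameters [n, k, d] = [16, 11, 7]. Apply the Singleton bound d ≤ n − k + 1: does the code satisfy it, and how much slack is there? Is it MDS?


Singleton RHS = n − k + 1 = 6, slack = -1, bound violated (no such code; not MDS).

Singleton bound: d ≤ n − k + 1.
Here n = 16, k = 11, so n − k + 1 = 6.
Given d = 7, check d ≤ 6: NO.
Slack = (n − k + 1) − d = -1.
The slack is negative: d = 7 exceeds n − k + 1 = 6 by 1, so the Singleton bound is violated and no linear [16, 11, 7]_11 code can exist. In particular it is not MDS (MDS requires d = n − k + 1 exactly).
Description: the claimed parameters are [16, 11, 7]_11; such a code would be impossible (violates the Singleton bound).


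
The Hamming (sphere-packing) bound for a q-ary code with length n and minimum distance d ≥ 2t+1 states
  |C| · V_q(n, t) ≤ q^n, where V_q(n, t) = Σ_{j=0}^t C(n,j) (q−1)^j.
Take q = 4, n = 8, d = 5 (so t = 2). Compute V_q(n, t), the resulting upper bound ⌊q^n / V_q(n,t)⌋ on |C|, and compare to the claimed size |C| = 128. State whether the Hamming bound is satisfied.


V_q(n, t) = 277, q^n = 65536, Hamming bound = 236, |C| = 128 ≤ bound (satisfied).

Step 1: Compute V_q(n, t) = Σ_{j=0}^2 C(n, j) (q−1)^j.
  j = 0: C(8,0)·(3)^0 = 1·1 = 1.
  j = 1: C(8,1)·(3)^1 = 8·3 = 24.
  j = 2: C(8,2)·(3)^2 = 28·9 = 252.
  V_q(n, t) = 1 + 24 + 252 = 277.
Step 2: q^n = 4^8 = 65536.
Step 3: Hamming bound ⌊q^n / V_q(n,t)⌋ = ⌊65536/277⌋ = 236.
Step 4: Compare |C| = 128 to 236: satisfied.
The claimed |C| lies below the Hamming bound.


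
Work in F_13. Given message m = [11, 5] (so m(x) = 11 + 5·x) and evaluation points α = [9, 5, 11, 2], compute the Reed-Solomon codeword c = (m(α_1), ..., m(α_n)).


c = [4, 10, 1, 8]

Message polynomial: m(x) = 11 + 5·x (mod 13).
For each evaluation point α_i, compute m(α_i) mod 13:
  α_1 = 9: Horner steps 5 → 4, so m(9) = 4.
  α_2 = 5: Horner steps 5 → 10, so m(5) = 10.
  α_3 = 11: Horner steps 5 → 1, so m(11) = 1.
  α_4 = 2: Horner steps 5 → 8, so m(2) = 8.
Codeword c = [4, 10, 1, 8] ∈ F_13^4.
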